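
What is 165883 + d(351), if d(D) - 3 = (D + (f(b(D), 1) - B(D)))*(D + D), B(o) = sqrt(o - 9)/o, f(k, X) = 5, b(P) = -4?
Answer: 415798 - 6*sqrt(38) ≈ 4.1576e+5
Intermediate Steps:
B(o) = sqrt(-9 + o)/o
d(D) = 3 + 2*D*(5 + D - sqrt(-9 + D)/D) (d(D) = 3 + (D + (5 - sqrt(-9 + D)/D))*(D + D) = 3 + (D + (5 - sqrt(-9 + D)/D))*(2*D) = 3 + (5 + D - sqrt(-9 + D)/D)*(2*D) = 3 + 2*D*(5 + D - sqrt(-9 + D)/D))
165883 + d(351) = 165883 + (3 - 2*sqrt(-9 + 351) + 2*351**2 + 10*351) = 165883 + (3 - 6*sqrt(38) + 2*123201 + 3510) = 165883 + (3 - 6*sqrt(38) + 246402 + 3510) = 165883 + (249915 - 6*sqrt(38)) = 415798 - 6*sqrt(38)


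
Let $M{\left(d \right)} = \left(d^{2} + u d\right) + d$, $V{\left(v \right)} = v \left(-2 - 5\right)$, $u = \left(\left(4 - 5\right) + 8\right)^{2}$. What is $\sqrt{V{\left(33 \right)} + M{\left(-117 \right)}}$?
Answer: $2 \sqrt{1902} \approx 87.224$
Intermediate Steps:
$u = 49$ ($u = \left(\left(4 - 5\right) + 8\right)^{2} = \left(-1 + 8\right)^{2} = 7^{2} = 49$)
$V{\left(v \right)} = - 7 v$ ($V{\left(v \right)} = v \left(-7\right) = - 7 v$)
$M{\left(d \right)} = d^{2} + 50 d$ ($M{\left(d \right)} = \left(d^{2} + 49 d\right) + d = d^{2} + 50 d$)
$\sqrt{V{\left(33 \right)} + M{\left(-117 \right)}} = \sqrt{\left(-7\right) 33 - 117 \left(50 - 117\right)} = \sqrt{-231 - -7839} = \sqrt{-231 + 7839} = \sqrt{7608} = 2 \sqrt{1902}$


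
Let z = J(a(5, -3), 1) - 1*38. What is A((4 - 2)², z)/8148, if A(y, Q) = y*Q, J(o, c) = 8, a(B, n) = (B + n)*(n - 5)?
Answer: -10/679 ≈ -0.014728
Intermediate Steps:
a(B, n) = (-5 + n)*(B + n) (a(B, n) = (B + n)*(-5 + n) = (-5 + n)*(B + n))
z = -30 (z = 8 - 1*38 = 8 - 38 = -30)
A(y, Q) = Q*y
A((4 - 2)², z)/8148 = -30*(4 - 2)²/8148 = -30*2²*(1/8148) = -30*4*(1/8148) = -120*1/8148 = -10/679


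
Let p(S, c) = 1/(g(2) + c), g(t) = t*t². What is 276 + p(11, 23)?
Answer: 8557/31 ≈ 276.03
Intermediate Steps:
g(t) = t³
p(S, c) = 1/(8 + c) (p(S, c) = 1/(2³ + c) = 1/(8 + c))
276 + p(11, 23) = 276 + 1/(8 + 23) = 276 + 1/31 = 8557/31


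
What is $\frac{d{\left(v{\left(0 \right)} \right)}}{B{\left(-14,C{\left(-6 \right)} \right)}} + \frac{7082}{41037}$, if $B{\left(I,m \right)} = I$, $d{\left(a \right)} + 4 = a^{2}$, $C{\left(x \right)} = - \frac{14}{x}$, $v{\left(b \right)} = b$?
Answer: $\frac{131648}{287259} \approx 0.45829$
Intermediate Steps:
$d{\left(a \right)} = -4 + a^{2}$
$\frac{d{\left(v{\left(0 \right)} \right)}}{B{\left(-14,C{\left(-6 \right)} \right)}} + \frac{7082}{41037} = \frac{-4 + 0^{2}}{-14} + \frac{7082}{41037} = \left(-4 + 0\right) \left(- \frac{1}{14}\right) + 7082 \cdot \frac{1}{41037} = \left(-4\right) \left(- \frac{1}{14}\right) + \frac{7082}{41037} = \frac{2}{7} + \frac{7082}{41037} = \frac{131648}{287259}$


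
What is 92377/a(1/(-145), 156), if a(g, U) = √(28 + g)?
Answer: 92377*√65395/1353 ≈ 17460.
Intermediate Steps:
92377/a(1/(-145), 156) = 92377/(√(28 + 1/(-145))) = 92377/(√(28 - 1/145)) = 92377/(√(4059/145)) = 92377/((3*√65395/145)) = 92377*(√65395/1353) = 92377*√65395/1353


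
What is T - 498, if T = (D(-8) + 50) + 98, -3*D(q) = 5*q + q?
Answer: -334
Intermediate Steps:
D(q) = -2*q (D(q) = -(5*q + q)/3 = -2*q)
T = 164 (T = (-2*(-8) + 50) + 98 = (16 + 50) + 98 = 66 + 98 = 164)
T - 498 = 164 - 498 = -334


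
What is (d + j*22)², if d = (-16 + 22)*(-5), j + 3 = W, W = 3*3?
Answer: 10404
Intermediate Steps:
W = 9
j = 6 (j = -3 + 9 = 6)
d = -30 (d = 6*(-5) = -30)
(d + j*22)² = (-30 + 6*22)² = (-30 + 132)² = 102² = 10404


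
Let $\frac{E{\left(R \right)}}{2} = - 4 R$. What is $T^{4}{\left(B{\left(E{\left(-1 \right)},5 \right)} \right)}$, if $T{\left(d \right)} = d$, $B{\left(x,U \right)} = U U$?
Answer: $390625$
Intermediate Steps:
$E{\left(R \right)} = - 8 R$ ($E{\left(R \right)} = 2 \left(- 4 R\right) = - 8 R$)
$B{\left(x,U \right)} = U^{2}$
$T^{4}{\left(B{\left(E{\left(-1 \right)},5 \right)} \right)} = \left(5^{2}\right)^{4} = 25^{4} = 390625$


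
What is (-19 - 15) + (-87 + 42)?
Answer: -79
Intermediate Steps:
(-19 - 15) + (-87 + 42) = -34 - 45 = -79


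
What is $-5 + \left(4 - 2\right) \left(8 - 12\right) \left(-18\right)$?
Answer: $139$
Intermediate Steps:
$-5 + \left(4 - 2\right) \left(8 - 12\right) \left(-18\right) = -5 + 2 \left(-4\right) \left(-18\right) = -5 - -144 = -5 + 144 = 139$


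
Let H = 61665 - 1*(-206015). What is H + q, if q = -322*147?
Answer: 220346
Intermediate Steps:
H = 267680 (H = 61665 + 206015 = 267680)
q = -47334
H + q = 267680 - 47334 = 220346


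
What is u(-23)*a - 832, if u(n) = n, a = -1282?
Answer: 28654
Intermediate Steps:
u(-23)*a - 832 = -23*(-1282) - 832 = 29486 - 832 = 28654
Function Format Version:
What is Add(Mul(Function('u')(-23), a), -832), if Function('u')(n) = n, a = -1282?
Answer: 28654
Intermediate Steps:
Add(Mul(Function('u')(-23), a), -832) = Add(Mul(-23, -1282), -832) = Add(29486, -832) = 28654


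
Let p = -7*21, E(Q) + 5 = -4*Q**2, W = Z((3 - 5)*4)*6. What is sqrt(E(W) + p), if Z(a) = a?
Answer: 2*I*sqrt(2342) ≈ 96.788*I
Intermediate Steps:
W = -48 (W = ((3 - 5)*4)*6 = -2*4*6 = -8*6 = -48)
E(Q) = -5 - 4*Q**2
p = -147
sqrt(E(W) + p) = sqrt((-5 - 4*(-48)**2) - 147) = sqrt((-5 - 4*2304) - 147) = sqrt((-5 - 9216) - 147) = sqrt(-9221 - 147) = sqrt(-9368) = 2*I*sqrt(2342)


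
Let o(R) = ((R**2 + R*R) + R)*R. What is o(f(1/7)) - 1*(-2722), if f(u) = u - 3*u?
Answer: 933658/343 ≈ 2722.0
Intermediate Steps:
f(u) = -2*u
o(R) = R*(R + 2*R**2) (o(R) = ((R**2 + R**2) + R)*R = (2*R**2 + R)*R = (R + 2*R**2)*R = R*(R + 2*R**2))
o(f(1/7)) - 1*(-2722) = (-2/7)**2*(1 + 2*(-2/7)) - 1*(-2722) = (-2*1/7)**2*(1 + 2*(-2*1/7)) + 2722 = (-2/7)**2*(1 + 2*(-2/7)) + 2722 = 4*(1 - 4/7)/49 + 2722 = (4/49)*(3/7) + 2722 = 12/343 + 2722 = 933658/343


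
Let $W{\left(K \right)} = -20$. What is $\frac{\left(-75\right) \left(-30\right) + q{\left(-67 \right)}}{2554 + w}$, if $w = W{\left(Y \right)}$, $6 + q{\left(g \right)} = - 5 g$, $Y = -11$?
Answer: $\frac{2579}{2534} \approx 1.0178$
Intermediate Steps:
$q{\left(g \right)} = -6 - 5 g$
$w = -20$
$\frac{\left(-75\right) \left(-30\right) + q{\left(-67 \right)}}{2554 + w} = \frac{\left(-75\right) \left(-30\right) - -329}{2554 - 20} = \frac{2250 + \left(-6 + 335\right)}{2534} = \left(2250 + 329\right) \frac{1}{2534} = 2579 \cdot \frac{1}{2534} = \frac{2579}{2534}$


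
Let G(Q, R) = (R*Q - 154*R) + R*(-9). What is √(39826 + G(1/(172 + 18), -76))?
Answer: 2*√326335/5 ≈ 228.50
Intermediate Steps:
G(Q, R) = -163*R + Q*R (G(Q, R) = (Q*R - 154*R) - 9*R = (-154*R + Q*R) - 9*R = -163*R + Q*R)
√(39826 + G(1/(172 + 18), -76)) = √(39826 - 76*(-163 + 1/(172 + 18))) = √(39826 - 76*(-163 + 1/190)) = √(39826 - 76*(-30969/190)) = √(39826 + 61938/5) = √(261068/5) = 2*√326335/5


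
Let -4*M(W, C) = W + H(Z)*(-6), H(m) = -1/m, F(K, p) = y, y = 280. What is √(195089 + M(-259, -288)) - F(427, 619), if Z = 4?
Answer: -280 + √3122454/4 ≈ 161.76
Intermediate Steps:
F(K, p) = 280
M(W, C) = -3/8 - W/4 (M(W, C) = -(W - 1/4*(-6))/4 = -(W - 1*¼*(-6))/4 = -(W - ¼*(-6))/4 = -(W + 3/2)/4 = -(3/2 + W)/4 = -3/8 - W/4)
√(195089 + M(-259, -288)) - F(427, 619) = √(195089 + (-3/8 - ¼*(-259))) - 1*280 = √(195089 + (-3/8 + 259/4)) - 280 = √(195089 + 515/8) - 280 = √(1561227/8) - 280 = √3122454/4 - 280 = -280 + √3122454/4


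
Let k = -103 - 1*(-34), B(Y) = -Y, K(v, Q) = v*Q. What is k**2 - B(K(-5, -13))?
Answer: 4826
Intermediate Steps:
K(v, Q) = Q*v
k = -69 (k = -103 + 34 = -69)
k**2 - B(K(-5, -13)) = (-69)**2 - (-1)*(-13*(-5)) = 4761 - (-1)*65 = 4761 - 1*(-65) = 4761 + 65 = 4826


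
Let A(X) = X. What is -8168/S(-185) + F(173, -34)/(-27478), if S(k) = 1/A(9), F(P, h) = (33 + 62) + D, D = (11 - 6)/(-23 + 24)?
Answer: -1009981418/13739 ≈ -73512.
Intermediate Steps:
D = 5 (D = 5/1 = 5*1 = 5)
F(P, h) = 100 (F(P, h) = (33 + 62) + 5 = 95 + 5 = 100)
S(k) = ⅑ (S(k) = 1/9 = ⅑)
-8168/S(-185) + F(173, -34)/(-27478) = -8168/⅑ + 100/(-27478) = -8168*9 + 100*(-1/27478) = -73512 - 50/13739 = -1009981418/13739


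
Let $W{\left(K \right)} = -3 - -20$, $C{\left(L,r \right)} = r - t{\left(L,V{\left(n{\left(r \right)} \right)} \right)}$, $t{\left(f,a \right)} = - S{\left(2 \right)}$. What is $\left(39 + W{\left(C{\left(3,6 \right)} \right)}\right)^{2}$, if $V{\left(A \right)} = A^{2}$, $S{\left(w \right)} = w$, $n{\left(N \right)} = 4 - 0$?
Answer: $3136$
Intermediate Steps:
$n{\left(N \right)} = 4$ ($n{\left(N \right)} = 4 + 0 = 4$)
$t{\left(f,a \right)} = -2$ ($t{\left(f,a \right)} = \left(-1\right) 2 = -2$)
$C{\left(L,r \right)} = 2 + r$ ($C{\left(L,r \right)} = r - -2 = r + 2 = 2 + r$)
$W{\left(K \right)} = 17$ ($W{\left(K \right)} = -3 + 20 = 17$)
$\left(39 + W{\left(C{\left(3,6 \right)} \right)}\right)^{2} = \left(39 + 17\right)^{2} = 56^{2} = 3136$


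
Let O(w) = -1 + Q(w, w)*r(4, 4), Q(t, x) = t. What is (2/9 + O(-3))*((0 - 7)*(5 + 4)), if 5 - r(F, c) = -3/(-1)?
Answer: 427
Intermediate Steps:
r(F, c) = 2 (r(F, c) = 5 - (-3)/(-1) = 5 - (-3)*(-1) = 5 - 1*3 = 5 - 3 = 2)
O(w) = -1 + 2*w (O(w) = -1 + w*2 = -1 + 2*w)
(2/9 + O(-3))*((0 - 7)*(5 + 4)) = (2/9 + (-1 + 2*(-3)))*((0 - 7)*(5 + 4)) = (2*(⅑) + (-1 - 6))*(-7*9) = (2/9 - 7)*(-63) = -61/9*(-63) = 427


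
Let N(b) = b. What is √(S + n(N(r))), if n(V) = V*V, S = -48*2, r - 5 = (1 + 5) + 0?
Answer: 5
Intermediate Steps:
r = 11 (r = 5 + ((1 + 5) + 0) = 5 + (6 + 0) = 5 + 6 = 11)
S = -96
n(V) = V²
√(S + n(N(r))) = √(-96 + 11²) = √(-96 + 121) = √25 = 5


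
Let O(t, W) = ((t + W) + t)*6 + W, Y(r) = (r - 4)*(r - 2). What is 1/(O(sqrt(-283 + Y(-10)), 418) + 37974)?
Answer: 2045/83641328 - 3*I*sqrt(115)/418206640 ≈ 2.445e-5 - 7.6927e-8*I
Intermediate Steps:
Y(r) = (-4 + r)*(-2 + r)
O(t, W) = 7*W + 12*t (O(t, W) = ((W + t) + t)*6 + W = (W + 2*t)*6 + W = (6*W + 12*t) + W = 7*W + 12*t)
1/(O(sqrt(-283 + Y(-10)), 418) + 37974) = 1/((7*418 + 12*sqrt(-283 + (8 + (-10)**2 - 6*(-10)))) + 37974) = 1/((2926 + 12*sqrt(-283 + (8 + 100 + 60))) + 37974) = 1/((2926 + 12*sqrt(-283 + 168)) + 37974) = 1/((2926 + 12*sqrt(-115)) + 37974) = 1/((2926 + 12*(I*sqrt(115))) + 37974) = 1/((2926 + 12*I*sqrt(115)) + 37974) = 1/(40900 + 12*I*sqrt(115))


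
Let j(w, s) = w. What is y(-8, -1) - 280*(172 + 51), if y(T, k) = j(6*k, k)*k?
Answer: -62434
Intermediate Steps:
y(T, k) = 6*k**2 (y(T, k) = (6*k)*k = 6*k**2)
y(-8, -1) - 280*(172 + 51) = 6*(-1)**2 - 280*(172 + 51) = 6*1 - 280*223 = 6 - 62440 = -62434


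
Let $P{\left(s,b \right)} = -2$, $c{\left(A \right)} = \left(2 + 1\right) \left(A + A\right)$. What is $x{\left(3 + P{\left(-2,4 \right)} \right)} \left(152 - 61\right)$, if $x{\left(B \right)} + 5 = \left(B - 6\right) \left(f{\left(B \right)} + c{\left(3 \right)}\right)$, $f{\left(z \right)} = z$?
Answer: $-9100$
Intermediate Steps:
$c{\left(A \right)} = 6 A$ ($c{\left(A \right)} = 3 \cdot 2 A = 6 A$)
$x{\left(B \right)} = -5 + \left(-6 + B\right) \left(18 + B\right)$ ($x{\left(B \right)} = -5 + \left(B - 6\right) \left(B + 6 \cdot 3\right) = -5 + \left(-6 + B\right) \left(B + 18\right) = -5 + \left(-6 + B\right) \left(18 + B\right)$)
$x{\left(3 + P{\left(-2,4 \right)} \right)} \left(152 - 61\right) = \left(-113 + \left(3 - 2\right)^{2} + 12 \left(3 - 2\right)\right) \left(152 - 61\right) = \left(-113 + 1^{2} + 12 \cdot 1\right) 91 = \left(-113 + 1 + 12\right) 91 = \left(-100\right) 91 = -9100$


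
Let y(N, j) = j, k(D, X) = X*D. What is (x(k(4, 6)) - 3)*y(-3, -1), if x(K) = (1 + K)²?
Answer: -622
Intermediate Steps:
k(D, X) = D*X
(x(k(4, 6)) - 3)*y(-3, -1) = ((1 + 4*6)² - 3)*(-1) = ((1 + 24)² - 3)*(-1) = (25² - 3)*(-1) = (625 - 3)*(-1) = 622*(-1) = -622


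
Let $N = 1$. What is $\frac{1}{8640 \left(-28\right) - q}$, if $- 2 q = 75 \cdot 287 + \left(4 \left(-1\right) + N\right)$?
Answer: $- \frac{1}{231159} \approx -4.326 \cdot 10^{-6}$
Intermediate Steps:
$q = -10761$ ($q = - \frac{75 \cdot 287 + \left(4 \left(-1\right) + 1\right)}{2} = - \frac{21525 + \left(-4 + 1\right)}{2} = - \frac{21525 - 3}{2} = \left(- \frac{1}{2}\right) 21522 = -10761$)
$\frac{1}{8640 \left(-28\right) - q} = \frac{1}{8640 \left(-28\right) - -10761} = \frac{1}{-241920 + 10761} = \frac{1}{-231159} = - \frac{1}{231159}$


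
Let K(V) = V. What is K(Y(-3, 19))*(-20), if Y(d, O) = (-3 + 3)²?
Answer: 0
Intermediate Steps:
Y(d, O) = 0 (Y(d, O) = 0² = 0)
K(Y(-3, 19))*(-20) = 0*(-20) = 0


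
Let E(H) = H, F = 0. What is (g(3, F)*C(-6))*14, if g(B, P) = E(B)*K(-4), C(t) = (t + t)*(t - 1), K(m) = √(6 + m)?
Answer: 3528*√2 ≈ 4989.3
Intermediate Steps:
C(t) = 2*t*(-1 + t) (C(t) = (2*t)*(-1 + t) = 2*t*(-1 + t))
g(B, P) = B*√2 (g(B, P) = B*√(6 - 4) = B*√2)
(g(3, F)*C(-6))*14 = ((3*√2)*(2*(-6)*(-1 - 6)))*14 = ((3*√2)*(2*(-6)*(-7)))*14 = ((3*√2)*84)*14 = (252*√2)*14 = 3528*√2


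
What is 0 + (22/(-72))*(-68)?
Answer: 187/9 ≈ 20.778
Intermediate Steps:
0 + (22/(-72))*(-68) = 0 + (22*(-1/72))*(-68) = 0 - 11/36*(-68) = 0 + 187/9 = 187/9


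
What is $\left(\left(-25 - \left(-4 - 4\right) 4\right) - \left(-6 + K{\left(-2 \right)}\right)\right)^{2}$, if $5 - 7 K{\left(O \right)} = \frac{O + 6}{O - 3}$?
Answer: $\frac{181476}{1225} \approx 148.14$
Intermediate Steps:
$K{\left(O \right)} = \frac{5}{7} - \frac{6 + O}{7 \left(-3 + O\right)}$ ($K{\left(O \right)} = \frac{5}{7} - \frac{\left(O + 6\right) \frac{1}{O - 3}}{7} = \frac{5}{7} - \frac{\left(6 + O\right) \frac{1}{-3 + O}}{7} = \frac{5}{7} - \frac{\frac{1}{-3 + O} \left(6 + O\right)}{7} = \frac{5}{7} - \frac{6 + O}{7 \left(-3 + O\right)}$)
$\left(\left(-25 - \left(-4 - 4\right) 4\right) - \left(-6 + K{\left(-2 \right)}\right)\right)^{2} = \left(\left(-25 - \left(-4 - 4\right) 4\right) + \left(6 - \frac{-21 + 4 \left(-2\right)}{7 \left(-3 - 2\right)}\right)\right)^{2} = \left(\left(-25 - \left(-8\right) 4\right) + \left(6 - \frac{-21 - 8}{7 \left(-5\right)}\right)\right)^{2} = \left(\left(-25 - -32\right) + \left(6 - \frac{1}{7} \left(- \frac{1}{5}\right) \left(-29\right)\right)\right)^{2} = \left(\left(-25 + 32\right) + \left(6 - \frac{29}{35}\right)\right)^{2} = \left(7 + \left(6 - \frac{29}{35}\right)\right)^{2} = \left(7 + \frac{181}{35}\right)^{2} = \left(\frac{426}{35}\right)^{2} = \frac{181476}{1225}$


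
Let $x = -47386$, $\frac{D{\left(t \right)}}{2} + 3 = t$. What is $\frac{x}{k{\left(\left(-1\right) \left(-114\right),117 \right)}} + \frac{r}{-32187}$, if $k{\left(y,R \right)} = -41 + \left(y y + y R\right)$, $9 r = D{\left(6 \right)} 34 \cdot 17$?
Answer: $- \frac{4606034254}{2538878373} \approx -1.8142$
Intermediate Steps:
$D{\left(t \right)} = -6 + 2 t$
$r = \frac{1156}{3}$ ($r = \frac{\left(-6 + 2 \cdot 6\right) 34 \cdot 17}{9} = \frac{\left(-6 + 12\right) 34 \cdot 17}{9} = \frac{6 \cdot 34 \cdot 17}{9} = \frac{204 \cdot 17}{9} = \frac{1}{9} \cdot 3468 = \frac{1156}{3} \approx 385.33$)
$k{\left(y,R \right)} = -41 + y^{2} + R y$ ($k{\left(y,R \right)} = -41 + \left(y^{2} + R y\right) = -41 + y^{2} + R y$)
$\frac{x}{k{\left(\left(-1\right) \left(-114\right),117 \right)}} + \frac{r}{-32187} = - \frac{47386}{-41 + \left(\left(-1\right) \left(-114\right)\right)^{2} + 117 \left(\left(-1\right) \left(-114\right)\right)} + \frac{1156}{3 \left(-32187\right)} = - \frac{47386}{-41 + 114^{2} + 117 \cdot 114} + \frac{1156}{3} \left(- \frac{1}{32187}\right) = - \frac{47386}{-41 + 12996 + 13338} - \frac{1156}{96561} = - \frac{47386}{26293} - \frac{1156}{96561} = - \frac{4606034254}{2538878373}$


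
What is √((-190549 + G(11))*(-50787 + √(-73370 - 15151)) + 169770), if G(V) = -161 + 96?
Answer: √(9680882988 - 190614*I*√88521) ≈ 98392.0 - 288.2*I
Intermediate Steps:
G(V) = -65
√((-190549 + G(11))*(-50787 + √(-73370 - 15151)) + 169770) = √((-190549 - 65)*(-50787 + √(-73370 - 15151)) + 169770) = √(-190614*(-50787 + √(-88521)) + 169770) = √(-190614*(-50787 + I*√88521) + 169770) = √((9680713218 - 190614*I*√88521) + 169770) = √(9680882988 - 190614*I*√88521)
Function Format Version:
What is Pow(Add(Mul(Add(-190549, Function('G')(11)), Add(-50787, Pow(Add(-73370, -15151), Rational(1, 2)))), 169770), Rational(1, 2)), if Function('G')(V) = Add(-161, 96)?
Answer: Pow(Add(9680882988, Mul(-190614, I, Pow(88521, Rational(1, 2)))), Rational(1, 2)) ≈ Add(98392., Mul(-288.2, I))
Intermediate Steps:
Function('G')(V) = -65
Pow(Add(Mul(Add(-190549, Function('G')(11)), Add(-50787, Pow(Add(-73370, -15151), Rational(1, 2)))), 169770), Rational(1, 2)) = Pow(Add(Mul(Add(-190549, -65), Add(-50787, Pow(Add(-73370, -15151), Rational(1, 2)))), 169770), Rational(1, 2)) = Pow(Add(Mul(-190614, Add(-50787, Pow(-88521, Rational(1, 2)))), 169770), Rational(1, 2)) = Pow(Add(Mul(-190614, Add(-50787, Mul(I, Pow(88521, Rational(1, 2))))), 169770), Rational(1, 2)) = Pow(Add(Add(9680713218, Mul(-190614, I, Pow(88521, Rational(1, 2)))), 169770), Rational(1, 2)) = Pow(Add(9680882988, Mul(-190614, I, Pow(88521, Rational(1, 2)))), Rational(1, 2))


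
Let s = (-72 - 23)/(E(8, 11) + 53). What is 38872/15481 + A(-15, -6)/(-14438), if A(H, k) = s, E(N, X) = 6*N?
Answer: 501646887/199778606 ≈ 2.5110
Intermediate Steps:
s = -95/101 (s = (-72 - 23)/(6*8 + 53) = -95/(48 + 53) = -95/101 ≈ -0.94059)
A(H, k) = -95/101
38872/15481 + A(-15, -6)/(-14438) = 38872/15481 - 95/101/(-14438) = 38872*(1/15481) - 95/101*(-1/14438) = 344/137 + 95/1458238 = 501646887/199778606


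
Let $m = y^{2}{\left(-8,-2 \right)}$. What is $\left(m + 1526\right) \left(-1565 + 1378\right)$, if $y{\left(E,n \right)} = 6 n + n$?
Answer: $-322014$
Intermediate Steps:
$y{\left(E,n \right)} = 7 n$
$m = 196$ ($m = \left(7 \left(-2\right)\right)^{2} = \left(-14\right)^{2} = 196$)
$\left(m + 1526\right) \left(-1565 + 1378\right) = \left(196 + 1526\right) \left(-1565 + 1378\right) = 1722 \left(-187\right) = -322014$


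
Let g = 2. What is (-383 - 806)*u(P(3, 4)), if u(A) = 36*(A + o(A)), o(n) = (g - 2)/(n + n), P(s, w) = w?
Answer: -171216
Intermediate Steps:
o(n) = 0 (o(n) = (2 - 2)/(n + n) = 0/((2*n)) = 0*(1/(2*n)) = 0)
u(A) = 36*A (u(A) = 36*(A + 0) = 36*A)
(-383 - 806)*u(P(3, 4)) = (-383 - 806)*(36*4) = -1189*144 = -171216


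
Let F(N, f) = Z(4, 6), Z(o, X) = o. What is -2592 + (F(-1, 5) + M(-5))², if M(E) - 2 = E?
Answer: -2591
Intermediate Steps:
M(E) = 2 + E
F(N, f) = 4
-2592 + (F(-1, 5) + M(-5))² = -2592 + (4 + (2 - 5))² = -2592 + (4 - 3)² = -2592 + 1² = -2592 + 1 = -2591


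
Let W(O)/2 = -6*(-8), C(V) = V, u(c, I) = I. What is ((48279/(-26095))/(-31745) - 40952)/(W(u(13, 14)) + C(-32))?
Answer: -4846293458503/7573812800 ≈ -639.88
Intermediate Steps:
W(O) = 96 (W(O) = 2*(-6*(-8)) = 2*48 = 96)
((48279/(-26095))/(-31745) - 40952)/(W(u(13, 14)) + C(-32)) = ((48279/(-26095))/(-31745) - 40952)/(96 - 32) = ((48279*(-1/26095))*(-1/31745) - 40952)/64 = (-48279/26095*(-1/31745) - 40952)*(1/64) = (6897/118340825 - 40952)*(1/64) = -4846293458503/118340825*1/64 = -4846293458503/7573812800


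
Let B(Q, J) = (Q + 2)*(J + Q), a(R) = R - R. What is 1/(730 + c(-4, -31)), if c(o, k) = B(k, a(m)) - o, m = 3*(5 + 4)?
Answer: 1/1633 ≈ 0.00061237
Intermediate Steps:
m = 27 (m = 3*9 = 27)
a(R) = 0
B(Q, J) = (2 + Q)*(J + Q)
c(o, k) = k² - o + 2*k (c(o, k) = (k² + 2*0 + 2*k + 0*k) - o = (k² + 0 + 2*k + 0) - o = (k² + 2*k) - o = k² - o + 2*k)
1/(730 + c(-4, -31)) = 1/(730 + ((-31)² - 1*(-4) + 2*(-31))) = 1/(730 + (961 + 4 - 62)) = 1/(730 + 903) = 1/1633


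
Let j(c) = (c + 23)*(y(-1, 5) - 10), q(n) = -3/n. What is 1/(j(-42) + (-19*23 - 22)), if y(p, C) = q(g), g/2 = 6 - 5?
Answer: -2/481 ≈ -0.0041580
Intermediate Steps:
g = 2 (g = 2*(6 - 5) = 2*1 = 2)
y(p, C) = -3/2
j(c) = -529/2 - 23*c/2 (j(c) = (c + 23)*(-3/2 - 10) = (23 + c)*(-23/2) = -529/2 - 23*c/2)
1/(j(-42) + (-19*23 - 22)) = 1/((-529/2 - 23/2*(-42)) + (-19*23 - 22)) = 1/((-529/2 + 483) + (-437 - 22)) = 1/(437/2 - 459) = 1/(-481/2) = -2/481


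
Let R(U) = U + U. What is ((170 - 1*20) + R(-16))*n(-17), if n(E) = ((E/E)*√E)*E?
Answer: -2006*I*√17 ≈ -8271.0*I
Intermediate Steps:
R(U) = 2*U
n(E) = E^(3/2) (n(E) = (1*√E)*E = √E*E = E^(3/2))
((170 - 1*20) + R(-16))*n(-17) = ((170 - 1*20) + 2*(-16))*(-17)^(3/2) = ((170 - 20) - 32)*(-17*I*√17) = (150 - 32)*(-17*I*√17) = 118*(-17*I*√17) = -2006*I*√17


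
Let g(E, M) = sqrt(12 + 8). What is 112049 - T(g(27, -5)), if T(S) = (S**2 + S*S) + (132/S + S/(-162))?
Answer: 112009 - 5341*sqrt(5)/405 ≈ 1.1198e+5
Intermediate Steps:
g(E, M) = 2*sqrt(5) (g(E, M) = sqrt(20) = 2*sqrt(5))
T(S) = 2*S**2 + 132/S - S/162 (T(S) = (S**2 + S**2) + (132/S + S*(-1/162)) = 2*S**2 + (132/S - S/162) = 2*S**2 + 132/S - S/162)
112049 - T(g(27, -5)) = 112049 - (2*(2*sqrt(5))**2 + 132/((2*sqrt(5))) - sqrt(5)/81) = 112049 - (2*20 + 132*(sqrt(5)/10) - sqrt(5)/81) = 112049 - (40 + 66*sqrt(5)/5 - sqrt(5)/81) = 112049 - (40 + 5341*sqrt(5)/405) = 112049 + (-40 - 5341*sqrt(5)/405) = 112009 - 5341*sqrt(5)/405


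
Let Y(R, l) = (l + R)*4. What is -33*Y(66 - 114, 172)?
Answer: -16368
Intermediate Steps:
Y(R, l) = 4*R + 4*l (Y(R, l) = (R + l)*4 = 4*R + 4*l)
-33*Y(66 - 114, 172) = -33*(4*(66 - 114) + 4*172) = -33*(4*(-48) + 688) = -33*(-192 + 688) = -33*496 = -16368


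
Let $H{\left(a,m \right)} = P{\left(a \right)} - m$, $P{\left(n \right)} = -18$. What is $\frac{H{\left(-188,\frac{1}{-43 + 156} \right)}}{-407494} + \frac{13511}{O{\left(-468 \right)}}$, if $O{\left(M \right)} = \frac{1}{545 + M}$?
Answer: $\frac{47904673129269}{46046822} \approx 1.0403 \cdot 10^{6}$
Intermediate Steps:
$H{\left(a,m \right)} = -18 - m$
$\frac{H{\left(-188,\frac{1}{-43 + 156} \right)}}{-407494} + \frac{13511}{O{\left(-468 \right)}} = \frac{-18 - \frac{1}{-43 + 156}}{-407494} + \frac{13511}{\frac{1}{545 - 468}} = \left(-18 - \frac{1}{113}\right) \left(- \frac{1}{407494}\right) + \frac{13511}{\frac{1}{77}} = \left(-18 - \frac{1}{113}\right) \left(- \frac{1}{407494}\right) + 13511 \frac{1}{\frac{1}{77}} = \left(-18 - \frac{1}{113}\right) \left(- \frac{1}{407494}\right) + 13511 \cdot 77 = \left(- \frac{2035}{113}\right) \left(- \frac{1}{407494}\right) + 1040347 = \frac{2035}{46046822} + 1040347 = \frac{47904673129269}{46046822}$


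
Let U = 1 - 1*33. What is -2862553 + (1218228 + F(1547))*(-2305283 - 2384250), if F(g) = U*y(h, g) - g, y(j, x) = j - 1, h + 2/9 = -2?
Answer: -51355368949358/9 ≈ -5.7061e+12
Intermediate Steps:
h = -20/9 (h = -2/9 - 2 = -20/9 ≈ -2.2222)
y(j, x) = -1 + j
U = -32 (U = 1 - 33 = -32)
F(g) = 928/9 - g (F(g) = -32*(-1 - 20/9) - g = -32*(-29/9) - g = 928/9 - g)
-2862553 + (1218228 + F(1547))*(-2305283 - 2384250) = -2862553 + (1218228 + (928/9 - 1*1547))*(-2305283 - 2384250) = -2862553 + (1218228 + (928/9 - 1547))*(-4689533) = -2862553 + (1218228 - 12995/9)*(-4689533) = -2862553 + (10951057/9)*(-4689533) = -2862553 - 51355343186381/9 = -51355368949358/9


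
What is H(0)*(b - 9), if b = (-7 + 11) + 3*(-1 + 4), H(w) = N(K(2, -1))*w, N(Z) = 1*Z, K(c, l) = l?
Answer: 0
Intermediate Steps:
N(Z) = Z
H(w) = -w
b = 13 (b = 4 + 3*3 = 4 + 9 = 13)
H(0)*(b - 9) = (-1*0)*(13 - 9) = 0*4 = 0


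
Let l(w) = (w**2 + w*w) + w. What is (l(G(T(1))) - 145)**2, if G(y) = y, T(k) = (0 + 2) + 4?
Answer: 4489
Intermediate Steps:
T(k) = 6 (T(k) = 2 + 4 = 6)
l(w) = w + 2*w**2 (l(w) = (w**2 + w**2) + w = 2*w**2 + w = w + 2*w**2)
(l(G(T(1))) - 145)**2 = (6*(1 + 2*6) - 145)**2 = (6*(1 + 12) - 145)**2 = (6*13 - 145)**2 = (78 - 145)**2 = (-67)**2 = 4489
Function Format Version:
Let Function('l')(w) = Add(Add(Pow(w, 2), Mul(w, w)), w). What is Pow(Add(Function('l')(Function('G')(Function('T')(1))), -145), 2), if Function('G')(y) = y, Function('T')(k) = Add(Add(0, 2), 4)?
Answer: 4489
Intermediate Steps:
Function('T')(k) = 6 (Function('T')(k) = Add(2, 4) = 6)
Function('l')(w) = Add(w, Mul(2, Pow(w, 2))) (Function('l')(w) = Add(Add(Pow(w, 2), Pow(w, 2)), w) = Add(Mul(2, Pow(w, 2)), w) = Add(w, Mul(2, Pow(w, 2))))
Pow(Add(Function('l')(Function('G')(Function('T')(1))), -145), 2) = Pow(Add(Mul(6, Add(1, Mul(2, 6))), -145), 2) = Pow(Add(Mul(6, Add(1, 12)), -145), 2) = Pow(Add(Mul(6, 13), -145), 2) = Pow(Add(78, -145), 2) = Pow(-67, 2) = 4489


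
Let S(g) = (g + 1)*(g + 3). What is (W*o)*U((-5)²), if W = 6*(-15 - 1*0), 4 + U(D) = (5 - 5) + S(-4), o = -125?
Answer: -11250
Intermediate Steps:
S(g) = (1 + g)*(3 + g)
U(D) = -1 (U(D) = -4 + ((5 - 5) + (3 + (-4)² + 4*(-4))) = -4 + (0 + (3 + 16 - 16)) = -4 + (0 + 3) = -4 + 3 = -1)
W = -90 (W = 6*(-15 + 0) = 6*(-15) = -90)
(W*o)*U((-5)²) = -90*(-125)*(-1) = 11250*(-1) = -11250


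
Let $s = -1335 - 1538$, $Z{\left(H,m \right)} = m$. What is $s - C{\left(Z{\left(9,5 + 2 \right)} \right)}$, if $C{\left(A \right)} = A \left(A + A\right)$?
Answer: $-2971$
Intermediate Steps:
$C{\left(A \right)} = 2 A^{2}$ ($C{\left(A \right)} = A 2 A = 2 A^{2}$)
$s = -2873$ ($s = -1335 - 1538 = -2873$)
$s - C{\left(Z{\left(9,5 + 2 \right)} \right)} = -2873 - 2 \left(5 + 2\right)^{2} = -2873 - 2 \cdot 7^{2} = -2873 - 2 \cdot 49 = -2873 - 98 = -2971$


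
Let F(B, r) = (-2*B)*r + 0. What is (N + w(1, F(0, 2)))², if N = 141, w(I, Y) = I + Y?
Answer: 20164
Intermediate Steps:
F(B, r) = -2*B*r (F(B, r) = -2*B*r + 0 = -2*B*r)
(N + w(1, F(0, 2)))² = (141 + (1 - 2*0*2))² = (141 + (1 + 0))² = (141 + 1)² = 142² = 20164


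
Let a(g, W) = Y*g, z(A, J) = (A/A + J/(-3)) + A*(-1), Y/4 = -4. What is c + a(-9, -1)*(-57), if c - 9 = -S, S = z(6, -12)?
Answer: -8198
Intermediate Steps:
Y = -16 (Y = 4*(-4) = -16)
z(A, J) = 1 - A - J/3 (z(A, J) = (1 + J*(-⅓)) - A = (1 - J/3) - A = 1 - A - J/3)
a(g, W) = -16*g
S = -1 (S = 1 - 1*6 - ⅓*(-12) = 1 - 6 + 4 = -1)
c = 10 (c = 9 - 1*(-1) = 9 + 1 = 10)
c + a(-9, -1)*(-57) = 10 - 16*(-9)*(-57) = 10 + 144*(-57) = 10 - 8208 = -8198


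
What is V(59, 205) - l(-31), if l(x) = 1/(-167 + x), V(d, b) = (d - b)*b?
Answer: -5926139/198 ≈ -29930.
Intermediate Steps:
V(d, b) = b*(d - b)
V(59, 205) - l(-31) = 205*(59 - 1*205) - 1/(-167 - 31) = 205*(59 - 205) - 1/(-198) = 205*(-146) - 1*(-1/198) = -29930 + 1/198 = -5926139/198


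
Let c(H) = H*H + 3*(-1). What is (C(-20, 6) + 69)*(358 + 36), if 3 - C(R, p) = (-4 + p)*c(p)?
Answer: 2364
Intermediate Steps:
c(H) = -3 + H² (c(H) = H² - 3 = -3 + H²)
C(R, p) = 3 - (-4 + p)*(-3 + p²)
(C(-20, 6) + 69)*(358 + 36) = ((-9 + 4*6² - 1*6*(-3 + 6²)) + 69)*(358 + 36) = ((-9 + 4*36 - 1*6*(-3 + 36)) + 69)*394 = ((-9 + 144 - 1*6*33) + 69)*394 = ((-9 + 144 - 198) + 69)*394 = (-63 + 69)*394 = 6*394 = 2364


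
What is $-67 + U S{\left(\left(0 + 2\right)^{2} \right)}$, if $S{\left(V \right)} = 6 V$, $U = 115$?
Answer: $2693$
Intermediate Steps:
$-67 + U S{\left(\left(0 + 2\right)^{2} \right)} = -67 + 115 \cdot 6 \left(0 + 2\right)^{2} = -67 + 115 \cdot 6 \cdot 2^{2} = -67 + 115 \cdot 6 \cdot 4 = -67 + 115 \cdot 24 = -67 + 2760 = 2693$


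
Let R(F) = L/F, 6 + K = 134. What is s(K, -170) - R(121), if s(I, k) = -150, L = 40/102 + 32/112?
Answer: -53552/357 ≈ -150.01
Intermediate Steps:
K = 128 (K = -6 + 134 = 128)
L = 242/357 (L = 40*(1/102) + 32*(1/112) = 20/51 + 2/7 = 242/357 ≈ 0.67787)
R(F) = 242/(357*F)
s(K, -170) - R(121) = -150 - 242/(357*121) = -150 - 1*2/357 = -150 - 2/357 = -53552/357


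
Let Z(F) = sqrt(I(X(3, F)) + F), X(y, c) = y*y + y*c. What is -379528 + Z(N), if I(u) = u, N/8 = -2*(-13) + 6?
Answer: -379528 + sqrt(1033) ≈ -3.7950e+5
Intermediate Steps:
X(y, c) = y**2 + c*y
N = 256 (N = 8*(-2*(-13) + 6) = 8*(26 + 6) = 8*32 = 256)
Z(F) = sqrt(9 + 4*F) (Z(F) = sqrt(3*(F + 3) + F) = sqrt(3*(3 + F) + F) = sqrt((9 + 3*F) + F) = sqrt(9 + 4*F))
-379528 + Z(N) = -379528 + sqrt(9 + 4*256) = -379528 + sqrt(9 + 1024) = -379528 + sqrt(1033)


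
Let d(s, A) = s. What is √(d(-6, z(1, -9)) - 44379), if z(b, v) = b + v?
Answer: I*√44385 ≈ 210.68*I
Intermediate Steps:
√(d(-6, z(1, -9)) - 44379) = √(-6 - 44379) = √(-44385) = I*√44385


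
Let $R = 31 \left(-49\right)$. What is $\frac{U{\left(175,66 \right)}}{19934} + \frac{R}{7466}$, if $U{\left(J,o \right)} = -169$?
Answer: $- \frac{7885375}{37206811} \approx -0.21193$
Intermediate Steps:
$R = -1519$
$\frac{U{\left(175,66 \right)}}{19934} + \frac{R}{7466} = - \frac{169}{19934} - \frac{1519}{7466} = - \frac{7885375}{37206811}$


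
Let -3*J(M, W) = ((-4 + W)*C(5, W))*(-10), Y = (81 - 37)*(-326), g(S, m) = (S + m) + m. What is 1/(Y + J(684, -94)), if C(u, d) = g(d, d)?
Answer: 1/77776 ≈ 1.2857e-5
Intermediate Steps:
g(S, m) = S + 2*m
C(u, d) = 3*d (C(u, d) = d + 2*d = 3*d)
Y = -14344 (Y = 44*(-326) = -14344)
J(M, W) = 10*W*(-4 + W) (J(M, W) = -(-4 + W)*(3*W)*(-10)/3 = -3*W*(-4 + W)*(-10)/3 = -(-10)*W*(-4 + W) = 10*W*(-4 + W))
1/(Y + J(684, -94)) = 1/(-14344 + 10*(-94)*(-4 - 94)) = 1/(-14344 + 10*(-94)*(-98)) = 1/(-14344 + 92120) = 1/77776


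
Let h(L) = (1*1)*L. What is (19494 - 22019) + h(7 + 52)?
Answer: -2466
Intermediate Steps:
h(L) = L (h(L) = 1*L = L)
(19494 - 22019) + h(7 + 52) = (19494 - 22019) + (7 + 52) = -2525 + 59 = -2466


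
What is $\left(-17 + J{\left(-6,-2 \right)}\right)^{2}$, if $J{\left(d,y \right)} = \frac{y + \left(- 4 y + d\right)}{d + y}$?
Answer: $289$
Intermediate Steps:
$J{\left(d,y \right)} = \frac{d - 3 y}{d + y}$ ($J{\left(d,y \right)} = \frac{y + \left(d - 4 y\right)}{d + y} = \frac{d - 3 y}{d + y}$)
$\left(-17 + J{\left(-6,-2 \right)}\right)^{2} = \left(-17 + \frac{-6 - -6}{-6 - 2}\right)^{2} = \left(-17 + \frac{-6 + 6}{-8}\right)^{2} = \left(-17 - 0\right)^{2} = \left(-17 + 0\right)^{2} = \left(-17\right)^{2} = 289$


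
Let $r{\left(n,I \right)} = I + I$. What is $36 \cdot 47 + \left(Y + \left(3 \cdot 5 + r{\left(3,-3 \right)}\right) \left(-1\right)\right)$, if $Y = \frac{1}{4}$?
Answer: $\frac{6733}{4} \approx 1683.3$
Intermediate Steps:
$Y = \frac{1}{4} \approx 0.25$
$r{\left(n,I \right)} = 2 I$
$36 \cdot 47 + \left(Y + \left(3 \cdot 5 + r{\left(3,-3 \right)}\right) \left(-1\right)\right) = 36 \cdot 47 + \left(\frac{1}{4} + \left(3 \cdot 5 + 2 \left(-3\right)\right) \left(-1\right)\right) = 1692 + \left(\frac{1}{4} + \left(15 - 6\right) \left(-1\right)\right) = 1692 + \left(\frac{1}{4} + 9 \left(-1\right)\right) = 1692 + \left(\frac{1}{4} - 9\right) = 1692 - \frac{35}{4} = \frac{6733}{4}$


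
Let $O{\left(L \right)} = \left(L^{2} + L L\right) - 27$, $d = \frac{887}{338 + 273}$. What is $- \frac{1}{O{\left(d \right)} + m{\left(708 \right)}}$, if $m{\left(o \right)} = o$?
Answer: $- \frac{373321}{255805139} \approx -0.0014594$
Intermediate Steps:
$d = \frac{887}{611} \approx 1.4517$
$O{\left(L \right)} = -27 + 2 L^{2}$ ($O{\left(L \right)} = \left(L^{2} + L^{2}\right) - 27 = 2 L^{2} - 27 = -27 + 2 L^{2}$)
$- \frac{1}{O{\left(d \right)} + m{\left(708 \right)}} = - \frac{1}{\left(-27 + 2 \left(\frac{887}{611}\right)^{2}\right) + 708} = - \frac{1}{\left(-27 + 2 \cdot \frac{786769}{373321}\right) + 708} = - \frac{1}{\left(-27 + \frac{1573538}{373321}\right) + 708} = - \frac{1}{- \frac{8506129}{373321} + 708} = - \frac{1}{\frac{255805139}{373321}} = \left(-1\right) \frac{373321}{255805139} = - \frac{373321}{255805139}$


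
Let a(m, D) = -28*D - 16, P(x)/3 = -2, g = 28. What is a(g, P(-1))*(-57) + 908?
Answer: -7756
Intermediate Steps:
P(x) = -6 (P(x) = 3*(-2) = -6)
a(m, D) = -16 - 28*D
a(g, P(-1))*(-57) + 908 = (-16 - 28*(-6))*(-57) + 908 = (-16 + 168)*(-57) + 908 = 152*(-57) + 908 = -8664 + 908 = -7756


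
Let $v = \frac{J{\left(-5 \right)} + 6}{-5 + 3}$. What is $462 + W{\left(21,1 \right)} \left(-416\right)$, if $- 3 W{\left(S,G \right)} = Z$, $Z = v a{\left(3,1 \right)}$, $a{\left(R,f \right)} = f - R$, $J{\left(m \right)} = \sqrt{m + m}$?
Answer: $1294 + \frac{416 i \sqrt{10}}{3} \approx 1294.0 + 438.5 i$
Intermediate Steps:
$J{\left(m \right)} = \sqrt{2} \sqrt{m}$ ($J{\left(m \right)} = \sqrt{2 m} = \sqrt{2} \sqrt{m}$)
$v = -3 - \frac{i \sqrt{10}}{2}$ ($v = \frac{\sqrt{2} \sqrt{-5} + 6}{-5 + 3} = \frac{\sqrt{2} i \sqrt{5} + 6}{-2} = \left(i \sqrt{10} + 6\right) \left(- \frac{1}{2}\right) = \left(6 + i \sqrt{10}\right) \left(- \frac{1}{2}\right) = -3 - \frac{i \sqrt{10}}{2} \approx -3.0 - 1.5811 i$)
$Z = 6 + i \sqrt{10}$ ($Z = \left(-3 - \frac{i \sqrt{10}}{2}\right) \left(1 - 3\right) = \left(-3 - \frac{i \sqrt{10}}{2}\right) \left(-2\right) = 6 + i \sqrt{10} \approx 6.0 + 3.1623 i$)
$W{\left(S,G \right)} = -2 - \frac{i \sqrt{10}}{3}$ ($W{\left(S,G \right)} = - \frac{6 + i \sqrt{10}}{3} = -2 - \frac{i \sqrt{10}}{3}$)
$462 + W{\left(21,1 \right)} \left(-416\right) = 462 + \left(-2 - \frac{i \sqrt{10}}{3}\right) \left(-416\right) = 462 + \left(832 + \frac{416 i \sqrt{10}}{3}\right) = 1294 + \frac{416 i \sqrt{10}}{3}$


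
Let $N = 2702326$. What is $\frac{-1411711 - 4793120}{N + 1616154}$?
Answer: $- \frac{6204831}{4318480} \approx -1.4368$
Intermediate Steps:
$\frac{-1411711 - 4793120}{N + 1616154} = \frac{-1411711 - 4793120}{2702326 + 1616154} = - \frac{6204831}{4318480}$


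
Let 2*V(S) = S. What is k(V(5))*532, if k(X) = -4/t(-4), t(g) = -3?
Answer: 2128/3 ≈ 709.33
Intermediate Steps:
V(S) = S/2
k(X) = 4/3 (k(X) = -4/(-3) = -4*(-⅓) = 4/3)
k(V(5))*532 = (4/3)*532 = 2128/3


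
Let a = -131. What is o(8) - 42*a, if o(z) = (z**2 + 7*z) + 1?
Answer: 5623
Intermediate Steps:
o(z) = 1 + z**2 + 7*z
o(8) - 42*a = (1 + 8**2 + 7*8) - 42*(-131) = (1 + 64 + 56) + 5502 = 121 + 5502 = 5623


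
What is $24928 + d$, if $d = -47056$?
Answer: $-22128$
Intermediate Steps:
$24928 + d = 24928 - 47056 = -22128$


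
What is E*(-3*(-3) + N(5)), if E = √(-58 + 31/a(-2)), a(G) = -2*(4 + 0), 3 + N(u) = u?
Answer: 33*I*√110/4 ≈ 86.527*I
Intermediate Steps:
N(u) = -3 + u
a(G) = -8 (a(G) = -2*4 = -8)
E = 3*I*√110/4 (E = √(-58 + 31/(-8)) = √(-58 + 31*(-⅛)) = √(-58 - 31/8) = √(-495/8) = 3*I*√110/4 ≈ 7.8661*I)
E*(-3*(-3) + N(5)) = (3*I*√110/4)*(-3*(-3) + (-3 + 5)) = (3*I*√110/4)*(-(-9) + 2) = (3*I*√110/4)*(-1*(-9) + 2) = (3*I*√110/4)*(9 + 2) = (3*I*√110/4)*11 = 33*I*√110/4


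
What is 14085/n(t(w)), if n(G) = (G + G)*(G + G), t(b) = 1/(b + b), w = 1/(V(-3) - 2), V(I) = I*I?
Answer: 14085/49 ≈ 287.45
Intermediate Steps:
V(I) = I²
w = ⅐ (w = 1/((-3)² - 2) = 1/(9 - 2) = 1/7 = ⅐ ≈ 0.14286)
t(b) = 1/(2*b)
n(G) = 4*G² (n(G) = (2*G)*(2*G) = 4*G²)
14085/n(t(w)) = 14085/((4*(1/(2*(⅐)))²)) = 14085/((4*((½)*7)²)) = 14085/((4*(7/2)²)) = 14085/((4*(49/4))) = 14085/49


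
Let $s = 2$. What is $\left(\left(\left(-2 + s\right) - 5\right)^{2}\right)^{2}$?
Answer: $625$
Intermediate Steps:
$\left(\left(\left(-2 + s\right) - 5\right)^{2}\right)^{2} = \left(\left(\left(-2 + 2\right) - 5\right)^{2}\right)^{2} = \left(\left(0 - 5\right)^{2}\right)^{2} = \left(\left(-5\right)^{2}\right)^{2} = 25^{2} = 625$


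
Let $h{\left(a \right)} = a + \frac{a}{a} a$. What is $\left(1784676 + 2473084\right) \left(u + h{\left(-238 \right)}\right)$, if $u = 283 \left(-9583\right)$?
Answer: $-11549024978400$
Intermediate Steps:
$u = -2711989$
$h{\left(a \right)} = 2 a$ ($h{\left(a \right)} = a + 1 a = a + a = 2 a$)
$\left(1784676 + 2473084\right) \left(u + h{\left(-238 \right)}\right) = \left(1784676 + 2473084\right) \left(-2711989 + 2 \left(-238\right)\right) = 4257760 \left(-2711989 - 476\right) = 4257760 \left(-2712465\right) = -11549024978400$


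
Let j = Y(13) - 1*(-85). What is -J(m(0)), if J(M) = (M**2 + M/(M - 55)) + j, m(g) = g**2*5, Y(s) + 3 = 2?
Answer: -84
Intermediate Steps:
Y(s) = -1 (Y(s) = -3 + 2 = -1)
m(g) = 5*g**2
j = 84 (j = -1 - 1*(-85) = -1 + 85 = 84)
J(M) = 84 + M**2 + M/(-55 + M) (J(M) = (M**2 + M/(M - 55)) + 84 = (M**2 + M/(-55 + M)) + 84 = 84 + M**2 + M/(-55 + M))
-J(m(0)) = -(-4620 + (5*0**2)**3 - 55*(5*0**2)**2 + 85*(5*0**2))/(-55 + 5*0**2) = -(-4620 + (5*0)**3 - 55*(5*0)**2 + 85*(5*0))/(-55 + 5*0) = -(-4620 + 0**3 - 55*0**2 + 85*0)/(-55 + 0) = -(-4620 + 0 - 55*0 + 0)/(-55) = -(-1)*(-4620 + 0 + 0 + 0)/55 = -(-1)*(-4620)/55 = -1*84 = -84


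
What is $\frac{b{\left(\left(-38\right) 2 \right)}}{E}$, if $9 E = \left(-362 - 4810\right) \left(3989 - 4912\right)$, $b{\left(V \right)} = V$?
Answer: $- \frac{57}{397813} \approx -0.00014328$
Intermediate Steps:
$E = \frac{1591252}{3}$ ($E = \frac{\left(-362 - 4810\right) \left(3989 - 4912\right)}{9} = \frac{\left(-5172\right) \left(-923\right)}{9} = \frac{1}{9} \cdot 4773756 = \frac{1591252}{3} \approx 5.3042 \cdot 10^{5}$)
$\frac{b{\left(\left(-38\right) 2 \right)}}{E} = \frac{\left(-38\right) 2}{\frac{1591252}{3}} = \left(-76\right) \frac{3}{1591252} = - \frac{57}{397813}$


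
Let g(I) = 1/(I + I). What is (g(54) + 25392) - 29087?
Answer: -399059/108 ≈ -3695.0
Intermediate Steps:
g(I) = 1/(2*I)
(g(54) + 25392) - 29087 = ((½)/54 + 25392) - 29087 = ((½)*(1/54) + 25392) - 29087 = (1/108 + 25392) - 29087 = 2742337/108 - 29087 = -399059/108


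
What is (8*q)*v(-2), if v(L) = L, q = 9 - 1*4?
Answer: -80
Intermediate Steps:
q = 5 (q = 9 - 4 = 5)
(8*q)*v(-2) = (8*5)*(-2) = 40*(-2) = -80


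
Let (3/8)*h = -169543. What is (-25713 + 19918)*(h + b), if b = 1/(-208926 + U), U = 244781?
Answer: 56364156661603/21513 ≈ 2.6200e+9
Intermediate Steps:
h = -1356344/3 (h = (8/3)*(-169543) = -1356344/3 ≈ -4.5211e+5)
b = 1/35855 (b = 1/(-208926 + 244781) = 1/35855 ≈ 2.7890e-5)
(-25713 + 19918)*(h + b) = (-25713 + 19918)*(-1356344/3 + 1/35855) = -5795*(-48631714117/107565) = 56364156661603/21513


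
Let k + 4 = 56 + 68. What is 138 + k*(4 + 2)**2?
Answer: 4458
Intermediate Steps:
k = 120 (k = -4 + (56 + 68) = -4 + 124 = 120)
138 + k*(4 + 2)**2 = 138 + 120*(4 + 2)**2 = 138 + 120*6**2 = 138 + 120*36 = 138 + 4320 = 4458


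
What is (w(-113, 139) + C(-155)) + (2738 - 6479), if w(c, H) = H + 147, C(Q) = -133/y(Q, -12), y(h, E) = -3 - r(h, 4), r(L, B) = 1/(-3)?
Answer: -27241/8 ≈ -3405.1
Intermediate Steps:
r(L, B) = -⅓
y(h, E) = -8/3 (y(h, E) = -3 - 1*(-⅓) = -3 + ⅓ = -8/3)
C(Q) = 399/8 (C(Q) = -133/(-8/3) = -133*(-3/8) = 399/8)
w(c, H) = 147 + H
(w(-113, 139) + C(-155)) + (2738 - 6479) = ((147 + 139) + 399/8) + (2738 - 6479) = (286 + 399/8) - 3741 = 2687/8 - 3741 = -27241/8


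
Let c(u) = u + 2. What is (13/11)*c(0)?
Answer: 26/11 ≈ 2.3636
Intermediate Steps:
c(u) = 2 + u
(13/11)*c(0) = (13/11)*(2 + 0) = (13*(1/11))*2 = (13/11)*2 = 26/11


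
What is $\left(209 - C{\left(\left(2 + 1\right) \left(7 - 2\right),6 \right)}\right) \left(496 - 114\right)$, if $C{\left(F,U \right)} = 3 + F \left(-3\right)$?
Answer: $95882$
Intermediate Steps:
$C{\left(F,U \right)} = 3 - 3 F$
$\left(209 - C{\left(\left(2 + 1\right) \left(7 - 2\right),6 \right)}\right) \left(496 - 114\right) = \left(209 - \left(3 - 3 \left(2 + 1\right) \left(7 - 2\right)\right)\right) \left(496 - 114\right) = \left(209 - \left(3 - 3 \cdot 3 \cdot 5\right)\right) 382 = \left(209 - \left(3 - 45\right)\right) 382 = \left(209 - -42\right) 382 = \left(209 + 42\right) 382 = 251 \cdot 382 = 95882$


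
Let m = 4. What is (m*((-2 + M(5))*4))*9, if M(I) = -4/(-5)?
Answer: -864/5 ≈ -172.80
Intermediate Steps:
M(I) = ⅘ (M(I) = -4*(-⅕) = ⅘)
(m*((-2 + M(5))*4))*9 = (4*((-2 + ⅘)*4))*9 = (4*(-6/5*4))*9 = (4*(-24/5))*9 = -96/5*9 = -864/5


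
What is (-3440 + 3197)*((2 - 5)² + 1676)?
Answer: -409455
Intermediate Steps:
(-3440 + 3197)*((2 - 5)² + 1676) = -243*((-3)² + 1676) = -243*(9 + 1676) = -243*1685 = -409455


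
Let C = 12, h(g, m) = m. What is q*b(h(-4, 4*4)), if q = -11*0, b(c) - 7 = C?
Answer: 0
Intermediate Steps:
b(c) = 19 (b(c) = 7 + 12 = 19)
q = 0
q*b(h(-4, 4*4)) = 0*19 = 0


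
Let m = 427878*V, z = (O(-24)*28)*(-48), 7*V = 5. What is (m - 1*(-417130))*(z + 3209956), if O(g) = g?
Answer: 16403323171600/7 ≈ 2.3433e+12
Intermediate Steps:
V = 5/7 (V = (⅐)*5 = 5/7 ≈ 0.71429)
z = 32256 (z = -24*28*(-48) = -672*(-48) = 32256)
m = 2139390/7 (m = 427878*(5/7) = 2139390/7 ≈ 3.0563e+5)
(m - 1*(-417130))*(z + 3209956) = (2139390/7 - 1*(-417130))*(32256 + 3209956) = (2139390/7 + 417130)*3242212 = (5059300/7)*3242212 = 16403323171600/7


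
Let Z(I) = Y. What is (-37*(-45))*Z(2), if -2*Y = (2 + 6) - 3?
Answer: -8325/2 ≈ -4162.5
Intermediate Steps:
Y = -5/2 (Y = -((2 + 6) - 3)/2 = -(8 - 3)/2 = -½*5 = -5/2 ≈ -2.5000)
Z(I) = -5/2
(-37*(-45))*Z(2) = -37*(-45)*(-5/2) = 1665*(-5/2) = -8325/2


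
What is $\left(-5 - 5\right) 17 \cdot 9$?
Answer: $-1530$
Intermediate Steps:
$\left(-5 - 5\right) 17 \cdot 9 = \left(-10\right) 17 \cdot 9 = \left(-170\right) 9 = -1530$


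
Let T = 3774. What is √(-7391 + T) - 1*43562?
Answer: -43562 + I*√3617 ≈ -43562.0 + 60.141*I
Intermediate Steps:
√(-7391 + T) - 1*43562 = √(-7391 + 3774) - 1*43562 = √(-3617) - 43562 = I*√3617 - 43562 = -43562 + I*√3617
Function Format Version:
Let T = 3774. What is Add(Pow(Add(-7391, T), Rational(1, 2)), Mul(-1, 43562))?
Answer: Add(-43562, Mul(I, Pow(3617, Rational(1, 2)))) ≈ Add(-43562., Mul(60.141, I))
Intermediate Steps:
Add(Pow(Add(-7391, T), Rational(1, 2)), Mul(-1, 43562)) = Add(Pow(Add(-7391, 3774), Rational(1, 2)), Mul(-1, 43562)) = Add(Pow(-3617, Rational(1, 2)), -43562) = Add(Mul(I, Pow(3617, Rational(1, 2))), -43562) = Add(-43562, Mul(I, Pow(3617, Rational(1, 2))))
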